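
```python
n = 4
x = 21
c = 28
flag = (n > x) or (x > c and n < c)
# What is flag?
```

Trace:
`n = 4` → n = 4
`x = 21` → x = 21
`c = 28` → c = 28
`flag = (n > x) or (x > c and n < c)` → flag = False
So flag = False

Answer: False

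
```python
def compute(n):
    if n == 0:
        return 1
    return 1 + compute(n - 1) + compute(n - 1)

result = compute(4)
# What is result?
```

compute(n) = 1 + 2·compute(n-1), compute(0)=1. Closed form: (1+1)·2^4 - 1 = 31.

Answer: 31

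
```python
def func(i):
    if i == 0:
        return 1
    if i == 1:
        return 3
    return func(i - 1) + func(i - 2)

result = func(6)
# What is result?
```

Build up from base cases: func(0)=1, func(1)=3, func(2)=4, func(3)=7, func(4)=11, func(5)=18, func(6)=29

Answer: 29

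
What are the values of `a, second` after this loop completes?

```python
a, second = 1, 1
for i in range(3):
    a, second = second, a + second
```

Fibonacci: after 3 iterations
`a, second` takes the values: (1, 1) → (1, 2) → (2, 3) → (3, 5)

Answer: 3, 5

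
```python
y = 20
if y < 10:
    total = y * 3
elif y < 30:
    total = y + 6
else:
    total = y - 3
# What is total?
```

Trace:
`y = 20` → y = 20
`if y < 10: ...` → y < 10 is False, y < 30 is True → total = 26
So total = 26

Answer: 26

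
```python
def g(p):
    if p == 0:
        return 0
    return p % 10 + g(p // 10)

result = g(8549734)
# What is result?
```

Sum of digits of 8549734: 4 + 3 + 7 + 9 + 4 + 5 + 8 = 40

Answer: 40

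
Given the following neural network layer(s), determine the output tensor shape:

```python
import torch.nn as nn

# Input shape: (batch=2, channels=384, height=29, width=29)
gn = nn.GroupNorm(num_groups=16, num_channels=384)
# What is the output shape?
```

Input: (2, 384, 29, 29) -> Output: (2, 384, 29, 29)

Answer: (2, 384, 29, 29)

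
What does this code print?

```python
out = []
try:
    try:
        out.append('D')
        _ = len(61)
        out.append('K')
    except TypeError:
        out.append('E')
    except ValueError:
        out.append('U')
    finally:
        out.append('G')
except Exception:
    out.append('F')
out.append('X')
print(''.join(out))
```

Execution trace: 'D' (inner try body) → 'E' (inner except TypeError) → 'G' (inner finally) → 'X' (after the try/except). Output: DEGX

Answer: DEGX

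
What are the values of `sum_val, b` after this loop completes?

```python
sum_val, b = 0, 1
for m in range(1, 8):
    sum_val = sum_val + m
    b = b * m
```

Sum and factorial of 1 to 7
`sum_val, b` takes the values: (0, 1) → (1, 1) → (3, 1) → (3, 2) → (6, 2) → (6, 6) → (10, 6) → (10, 24) → (15, 24) → (15, 120) → (21, 120) → (21, 720) → (28, 720) → (28, 5040)

Answer: 28, 5040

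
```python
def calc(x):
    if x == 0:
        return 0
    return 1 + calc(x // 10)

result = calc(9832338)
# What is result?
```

Count of digits of 9832338: 7

Answer: 7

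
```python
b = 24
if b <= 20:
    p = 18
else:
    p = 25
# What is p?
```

Trace:
`b = 24` → b = 24
`if b <= 20: ...` → b <= 20 is False, take else branch → p = 25
So p = 25

Answer: 25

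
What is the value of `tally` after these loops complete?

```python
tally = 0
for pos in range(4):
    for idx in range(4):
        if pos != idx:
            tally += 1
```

4² - 4 (exclude diagonal)
`tally` takes the values: 0 → 1 → 2 → 3 → 4 → 5 → 6 → 7 → 8 → 9 → 10 → 11 → 12

Answer: 12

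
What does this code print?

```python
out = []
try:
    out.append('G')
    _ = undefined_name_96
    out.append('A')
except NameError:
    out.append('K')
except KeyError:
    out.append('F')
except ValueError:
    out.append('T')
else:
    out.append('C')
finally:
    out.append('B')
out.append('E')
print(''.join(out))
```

Execution trace: 'G' (try body) → 'K' (except NameError) → 'B' (finally) → 'E' (after the try/except). Output: GKBE

Answer: GKBE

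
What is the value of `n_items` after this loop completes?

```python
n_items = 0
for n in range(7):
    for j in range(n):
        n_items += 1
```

Triangle number: 0+1+2+...+6
`n_items` takes the values: 0 → 1 → 2 → 3 → 4 → 5 → 6 → 7 → 8 → 9 → 10 → 11 → 12 → 13 → 14 → 15 → 16 → 17 → 18 → 19 → 20 → 21

Answer: 21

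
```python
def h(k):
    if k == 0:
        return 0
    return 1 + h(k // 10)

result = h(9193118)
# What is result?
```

Count of digits of 9193118: 7

Answer: 7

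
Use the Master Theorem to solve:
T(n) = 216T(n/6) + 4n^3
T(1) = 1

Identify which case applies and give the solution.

a=216, b=6, f(n)=4n^3. log_6(216) = 3. Since c=3 = 3, Case 2 applies: T(n) = Θ(n^log_b(a) · log n) = O(n^3 log n).

Answer: O(n^3 log n) - Case 2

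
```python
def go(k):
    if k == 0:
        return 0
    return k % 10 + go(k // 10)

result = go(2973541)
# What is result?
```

Sum of digits of 2973541: 1 + 4 + 5 + 3 + 7 + 9 + 2 = 31

Answer: 31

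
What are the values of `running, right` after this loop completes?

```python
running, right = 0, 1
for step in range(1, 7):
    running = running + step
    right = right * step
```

Sum and factorial of 1 to 6
`running, right` takes the values: (0, 1) → (1, 1) → (3, 1) → (3, 2) → (6, 2) → (6, 6) → (10, 6) → (10, 24) → (15, 24) → (15, 120) → (21, 120) → (21, 720)

Answer: 21, 720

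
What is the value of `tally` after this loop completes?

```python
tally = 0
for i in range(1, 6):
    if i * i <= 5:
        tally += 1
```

Count numbers where i² ≤ 5
`tally` takes the values: 0 → 1 → 2

Answer: 2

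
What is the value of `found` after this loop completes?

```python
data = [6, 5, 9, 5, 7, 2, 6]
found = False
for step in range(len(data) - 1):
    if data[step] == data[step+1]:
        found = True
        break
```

Check consecutive duplicates in [6, 5, 9, 5, 7, 2, 6]
`found` takes the values: False

Answer: False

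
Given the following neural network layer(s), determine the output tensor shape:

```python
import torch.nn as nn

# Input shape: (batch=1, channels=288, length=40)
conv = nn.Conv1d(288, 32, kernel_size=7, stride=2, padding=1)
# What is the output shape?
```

Input: (1, 288, 40) -> Output: (1, 32, 18)

Answer: (1, 32, 18)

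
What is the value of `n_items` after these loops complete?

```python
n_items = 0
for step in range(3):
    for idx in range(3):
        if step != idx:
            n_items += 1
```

3² - 3 (exclude diagonal)
`n_items` takes the values: 0 → 1 → 2 → 3 → 4 → 5 → 6

Answer: 6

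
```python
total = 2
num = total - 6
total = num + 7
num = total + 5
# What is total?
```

Trace:
`total = 2` → total = 2
`num = total - 6` → num = -4
`total = num + 7` → total = 3
`num = total + 5` → num = 8
So total = 3

Answer: 3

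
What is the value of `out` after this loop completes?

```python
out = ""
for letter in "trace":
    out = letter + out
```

Reverse 'trace'
`out` takes the values: "" → "t" → "rt" → "art" → "cart" → "ecart"

Answer: "ecart"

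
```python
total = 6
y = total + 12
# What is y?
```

Trace:
`total = 6` → total = 6
`y = total + 12` → y = 18
So y = 18

Answer: 18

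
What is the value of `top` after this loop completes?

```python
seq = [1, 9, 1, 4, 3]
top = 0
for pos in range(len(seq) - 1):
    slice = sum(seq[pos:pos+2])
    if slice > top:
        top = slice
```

Max sum of 2-element window in [1, 9, 1, 4, 3]
`top` takes the values: 0 → 10

Answer: 10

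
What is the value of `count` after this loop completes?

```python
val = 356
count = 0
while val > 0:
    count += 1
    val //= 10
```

Count digits by repeated division by 10
`count` takes the values: 0 → 1 → 2 → 3

Answer: 3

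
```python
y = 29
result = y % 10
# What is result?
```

Trace:
`y = 29` → y = 29
`result = y % 10` → result = 9
So result = 9

Answer: 9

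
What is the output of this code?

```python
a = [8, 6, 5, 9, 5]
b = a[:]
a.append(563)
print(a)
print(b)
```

Key concept: slice [:] creates copy.
Step by step:
`a = [8, 6, 5, 9, 5]` → a = [8, 6, 5, 9, 5]
`b = a[:]` → b = [8, 6, 5, 9, 5]
`a.append(563)` → a = [8, 6, 5, 9, 5, 563]
`print(a)` → prints [8, 6, 5, 9, 5, 563]
`print(b)` → prints [8, 6, 5, 9, 5]

Answer:
[8, 6, 5, 9, 5, 563]
[8, 6, 5, 9, 5]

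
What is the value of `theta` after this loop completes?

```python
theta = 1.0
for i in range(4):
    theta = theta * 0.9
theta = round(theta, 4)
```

Exponential decay: 1.0 * 0.9^4
`theta` takes the values: 1.0 → 0.9 → 0.81 → 0.729 → 0.6561

Answer: 0.6561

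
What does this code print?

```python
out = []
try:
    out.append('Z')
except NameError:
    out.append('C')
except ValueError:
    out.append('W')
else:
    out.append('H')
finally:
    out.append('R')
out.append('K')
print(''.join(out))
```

Execution trace: 'Z' (try body, no exception) → 'H' (else) → 'R' (finally) → 'K' (after the try/except). Output: ZHRK

Answer: ZHRK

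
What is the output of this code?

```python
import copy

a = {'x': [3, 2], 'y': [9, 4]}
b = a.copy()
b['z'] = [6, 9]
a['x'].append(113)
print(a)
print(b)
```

Key concept: shallow copy of dict with mutable values.
Step by step:
`a = {'x': [3, 2], 'y': [9, 4]}` → a = {'x': [3, 2], 'y': [9, 4]}
`b = a.copy()` → b = {'x': [3, 2], 'y': [9, 4]}
`b['z'] = [6, 9]` → b = {'x': [3, 2], 'y': [9, 4], 'z': [6, 9]}
`a['x'].append(113)` → a = {'x': [3, 2, 113], 'y': [9, 4]}; b = {'x': [3, 2, 113], 'y': [9, 4], 'z': [6, 9]}
`print(a)` → prints {'x': [3, 2, 113], 'y': [9, 4]}
`print(b)` → prints {'x': [3, 2, 113], 'y': [9, 4], 'z': [6, 9]}

Answer:
{'x': [3, 2, 113], 'y': [9, 4]}
{'x': [3, 2, 113], 'y': [9, 4], 'z': [6, 9]}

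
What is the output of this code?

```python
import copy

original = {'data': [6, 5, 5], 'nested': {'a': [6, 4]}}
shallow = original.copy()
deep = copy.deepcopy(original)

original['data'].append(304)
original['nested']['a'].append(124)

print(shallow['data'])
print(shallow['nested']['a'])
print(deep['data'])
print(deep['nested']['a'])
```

Key concept: comparing shallow vs deep copy.
Step by step:
`original = {'data': [6, 5, 5], 'nested': {'a': [6, 4]}}` → original = {'data': [6, 5, 5], 'nested': {'a': [6, 4]}}
`shallow = original.copy()` → shallow = {'data': [6, 5, 5], 'nested': {'a': [6, 4]}}
`deep = copy.deepcopy(original)` → deep = {'data': [6, 5, 5], 'nested': {'a': [6, 4]}}
`original['data'].append(304)` → original = {'data': [6, 5, 5, 304], 'nested': {'a': [6, 4]}}; shallow = {'data': [6, 5, 5, 304], 'nested': {'a': [6, 4]}}
`original['nested']['a'].append(124)` → original = {'data': [6, 5, 5, 304], 'nested': {'a': [6, 4, 124]}}; shallow = {'data': [6, 5, 5, 304], 'nested': {'a': [6, 4, 124]}}
`print(shallow['data'])` → prints [6, 5, 5, 304]
`print(shallow['nested']['a'])` → prints [6, 4, 124]
`print(deep['data'])` → prints [6, 5, 5]
`print(deep['nested']['a'])` → prints [6, 4]

Answer:
[6, 5, 5, 304]
[6, 4, 124]
[6, 5, 5]
[6, 4]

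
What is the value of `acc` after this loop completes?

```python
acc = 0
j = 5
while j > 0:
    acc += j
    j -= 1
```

Sum 5 down to 1
`acc` takes the values: 0 → 5 → 9 → 12 → 14 → 15

Answer: 15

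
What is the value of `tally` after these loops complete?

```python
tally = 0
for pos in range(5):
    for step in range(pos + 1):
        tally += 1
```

Triangle: 1 + 2 + ... + 5
`tally` takes the values: 0 → 1 → 2 → 3 → 4 → 5 → 6 → 7 → 8 → 9 → 10 → 11 → 12 → 13 → 14 → 15

Answer: 15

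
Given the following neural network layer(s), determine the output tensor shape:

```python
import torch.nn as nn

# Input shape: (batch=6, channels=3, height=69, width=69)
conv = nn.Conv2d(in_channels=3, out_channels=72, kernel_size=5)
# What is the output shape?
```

Input: (6, 3, 69, 69) -> Output: (6, 72, 65, 65)

Answer: (6, 72, 65, 65)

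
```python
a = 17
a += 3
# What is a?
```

Trace:
`a = 17` → a = 17
`a += 3` → a = 20
So a = 20

Answer: 20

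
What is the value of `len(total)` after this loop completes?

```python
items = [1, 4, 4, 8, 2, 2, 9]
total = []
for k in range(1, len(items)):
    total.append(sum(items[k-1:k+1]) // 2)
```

Number of 2-element averages
`total` takes the values: [] → [2] → [2, 4] → [2, 4, 6] → [2, 4, 6, 5] → [2, 4, 6, 5, 2] → [2, 4, 6, 5, 2, 5]
So `len(total)` = 6

Answer: 6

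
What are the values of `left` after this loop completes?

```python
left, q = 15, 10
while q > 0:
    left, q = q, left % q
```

GCD of 15 and 10
`left` takes the values: 15 → 10 → 5

Answer: 5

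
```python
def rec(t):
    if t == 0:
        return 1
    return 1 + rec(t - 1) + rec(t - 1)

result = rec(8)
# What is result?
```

rec(t) = 1 + 2·rec(t-1), rec(0)=1. Closed form: (1+1)·2^8 - 1 = 511.

Answer: 511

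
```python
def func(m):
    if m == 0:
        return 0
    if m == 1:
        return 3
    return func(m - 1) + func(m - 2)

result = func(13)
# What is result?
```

Build up from base cases: func(0)=0, func(1)=3, func(2)=3, func(3)=6, func(4)=9, func(5)=15, func(6)=24, ..., func(13)=699

Answer: 699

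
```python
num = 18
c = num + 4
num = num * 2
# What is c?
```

Trace:
`num = 18` → num = 18
`c = num + 4` → c = 22
`num = num * 2` → num = 36
So c = 22

Answer: 22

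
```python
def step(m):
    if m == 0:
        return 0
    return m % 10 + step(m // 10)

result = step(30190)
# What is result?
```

Sum of digits of 30190: 0 + 9 + 1 + 0 + 3 = 13

Answer: 13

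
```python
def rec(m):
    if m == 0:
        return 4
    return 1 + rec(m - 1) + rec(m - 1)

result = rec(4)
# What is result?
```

rec(m) = 1 + 2·rec(m-1), rec(0)=4. Closed form: (4+1)·2^4 - 1 = 79.

Answer: 79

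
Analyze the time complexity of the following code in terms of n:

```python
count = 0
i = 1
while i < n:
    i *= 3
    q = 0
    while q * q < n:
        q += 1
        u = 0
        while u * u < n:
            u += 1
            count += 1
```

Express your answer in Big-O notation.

Each loop level contributes: log n × √n × √n. Multiplying the contributions gives O(n log n).

Answer: O(n log n)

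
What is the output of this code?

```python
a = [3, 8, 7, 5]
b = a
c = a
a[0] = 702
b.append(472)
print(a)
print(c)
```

Key concept: multiple aliases.
Step by step:
`a = [3, 8, 7, 5]` → a = [3, 8, 7, 5]
`b = a` → b = [3, 8, 7, 5] (same object as a)
`c = a` → c = [3, 8, 7, 5] (same object as a, b)
`a[0] = 702` → a = [702, 8, 7, 5] (same object as b, c); b = [702, 8, 7, 5] (same object as a, c); c = [702, 8, 7, 5] (same object as a, b)
`b.append(472)` → a = [702, 8, 7, 5, 472] (same object as b, c); b = [702, 8, 7, 5, 472] (same object as a, c); c = [702, 8, 7, 5, 472] (same object as a, b)
`print(a)` → prints [702, 8, 7, 5, 472]
`print(c)` → prints [702, 8, 7, 5, 472]

Answer:
[702, 8, 7, 5, 472]
[702, 8, 7, 5, 472]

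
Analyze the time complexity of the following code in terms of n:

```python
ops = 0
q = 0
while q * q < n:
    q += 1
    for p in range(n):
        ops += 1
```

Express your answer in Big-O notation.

Each loop level contributes: √n × n. Multiplying the contributions gives O(n√n).

Answer: O(n√n)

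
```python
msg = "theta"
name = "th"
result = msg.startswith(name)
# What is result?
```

Trace:
`msg = "theta"` → msg = 'theta'
`name = "th"` → name = 'th'
`result = msg.startswith(name)` → result = True
So result = True

Answer: True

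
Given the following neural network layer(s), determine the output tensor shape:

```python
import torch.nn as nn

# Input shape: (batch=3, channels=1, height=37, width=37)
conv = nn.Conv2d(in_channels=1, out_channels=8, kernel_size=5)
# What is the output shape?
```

Input: (3, 1, 37, 37) -> Output: (3, 8, 33, 33)

Answer: (3, 8, 33, 33)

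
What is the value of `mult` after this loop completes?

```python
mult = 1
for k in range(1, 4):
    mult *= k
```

3! = 6
`mult` takes the values: 1 → 2 → 6

Answer: 6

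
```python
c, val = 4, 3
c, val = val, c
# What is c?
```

Trace:
`c, val = 4, 3` → c = 4; val = 3
`c, val = val, c` → c = 3; val = 4
So c = 3

Answer: 3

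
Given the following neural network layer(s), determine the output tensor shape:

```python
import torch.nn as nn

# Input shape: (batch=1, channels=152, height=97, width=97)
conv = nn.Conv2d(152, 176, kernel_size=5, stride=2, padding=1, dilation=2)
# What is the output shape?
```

Input: (1, 152, 97, 97) -> Output: (1, 176, 46, 46)

Answer: (1, 176, 46, 46)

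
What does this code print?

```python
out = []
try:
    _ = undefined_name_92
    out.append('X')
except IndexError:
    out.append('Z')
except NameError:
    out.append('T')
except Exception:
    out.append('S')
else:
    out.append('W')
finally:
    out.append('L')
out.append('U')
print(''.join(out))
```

Execution trace: 'T' (except NameError) → 'L' (finally) → 'U' (after the try/except). Output: TLU

Answer: TLU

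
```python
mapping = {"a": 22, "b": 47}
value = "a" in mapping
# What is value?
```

Trace:
`mapping = {"a": 22, "b": 47}` → mapping = {'a': 22, 'b': 47}
`value = "a" in mapping` → value = True
So value = True

Answer: True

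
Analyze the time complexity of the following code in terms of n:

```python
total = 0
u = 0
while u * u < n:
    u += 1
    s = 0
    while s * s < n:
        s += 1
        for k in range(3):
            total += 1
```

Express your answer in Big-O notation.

Each loop level contributes: √n × √n × 1. Multiplying the contributions gives O(n).

Answer: O(n)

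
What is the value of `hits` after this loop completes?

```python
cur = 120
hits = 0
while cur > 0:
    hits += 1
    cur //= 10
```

Count digits by repeated division by 10
`hits` takes the values: 0 → 1 → 2 → 3

Answer: 3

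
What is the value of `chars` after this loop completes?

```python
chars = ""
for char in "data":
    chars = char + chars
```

Reverse 'data'
`chars` takes the values: "" → "d" → "ad" → "tad" → "atad"

Answer: "atad"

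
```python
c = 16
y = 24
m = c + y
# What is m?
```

Trace:
`c = 16` → c = 16
`y = 24` → y = 24
`m = c + y` → m = 40
So m = 40

Answer: 40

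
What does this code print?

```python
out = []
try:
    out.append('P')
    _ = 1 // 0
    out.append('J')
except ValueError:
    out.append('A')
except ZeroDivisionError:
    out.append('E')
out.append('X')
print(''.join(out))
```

Execution trace: 'P' (try body) → 'E' (except ZeroDivisionError) → 'X' (after the try/except). Output: PEX

Answer: PEX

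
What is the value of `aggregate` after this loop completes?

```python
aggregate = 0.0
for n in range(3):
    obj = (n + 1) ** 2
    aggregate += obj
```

Sum of squared losses 1² + 2² + ... + 3²
`aggregate` takes the values: 0.0 → 1.0 → 5.0 → 14.0

Answer: 14.0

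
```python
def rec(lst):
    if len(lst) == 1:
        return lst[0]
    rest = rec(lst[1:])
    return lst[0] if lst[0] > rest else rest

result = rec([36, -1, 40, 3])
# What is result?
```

Recursive max over [36, -1, 40, 3] = 40

Answer: 40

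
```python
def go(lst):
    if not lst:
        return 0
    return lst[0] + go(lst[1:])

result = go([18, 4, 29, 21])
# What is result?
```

18 + 4 + 29 + 21 + 0 = 72

Answer: 72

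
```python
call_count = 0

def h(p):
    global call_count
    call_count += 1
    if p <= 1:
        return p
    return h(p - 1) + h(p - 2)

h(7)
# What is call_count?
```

Calls(p) = 1 + Calls(p-1) + Calls(p-2); Calls(0)=Calls(1)=1. For p=7 this gives 41.

Answer: 41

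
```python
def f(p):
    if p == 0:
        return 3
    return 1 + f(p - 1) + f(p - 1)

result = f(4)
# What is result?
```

f(p) = 1 + 2·f(p-1), f(0)=3. Closed form: (3+1)·2^4 - 1 = 63.

Answer: 63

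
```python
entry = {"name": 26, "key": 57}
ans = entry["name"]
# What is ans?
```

Trace:
`entry = {"name": 26, "key": 57}` → entry = {'name': 26, 'key': 57}
`ans = entry["name"]` → ans = 26
So ans = 26

Answer: 26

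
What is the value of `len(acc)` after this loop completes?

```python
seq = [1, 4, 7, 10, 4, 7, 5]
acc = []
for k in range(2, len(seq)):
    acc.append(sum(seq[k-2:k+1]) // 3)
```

Number of 3-element averages
`acc` takes the values: [] → [4] → [4, 7] → [4, 7, 7] → [4, 7, 7, 7] → [4, 7, 7, 7, 5]
So `len(acc)` = 5

Answer: 5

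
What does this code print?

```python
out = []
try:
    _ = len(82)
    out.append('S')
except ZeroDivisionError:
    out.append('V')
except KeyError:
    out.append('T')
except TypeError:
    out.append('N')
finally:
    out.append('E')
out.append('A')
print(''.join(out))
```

Execution trace: 'N' (except TypeError) → 'E' (finally) → 'A' (after the try/except). Output: NEA

Answer: NEA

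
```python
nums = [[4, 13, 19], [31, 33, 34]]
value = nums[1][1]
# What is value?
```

Trace:
`nums = [[4, 13, 19], [31, 33, 34]]` → nums = [[4, 13, 19], [31, 33, 34]]
`value = nums[1][1]` → value = 33
So value = 33

Answer: 33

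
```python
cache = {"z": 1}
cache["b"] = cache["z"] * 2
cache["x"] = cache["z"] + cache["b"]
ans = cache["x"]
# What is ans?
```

Trace:
`cache = {"z": 1}` → cache = {'z': 1}
`cache["b"] = cache["z"] * 2` → cache = {'z': 1, 'b': 2}
`cache["x"] = cache["z"] + cache["b"]` → cache = {'z': 1, 'b': 2, 'x': 3}
`ans = cache["x"]` → ans = 3
So ans = 3

Answer: 3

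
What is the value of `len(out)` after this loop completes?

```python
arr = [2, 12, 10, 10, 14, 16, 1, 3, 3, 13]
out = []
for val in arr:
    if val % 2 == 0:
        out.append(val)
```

Count even numbers in [2, 12, 10, 10, 14, 16, 1, 3, 3, 13]
`out` takes the values: [] → [2] → [2, 12] → [2, 12, 10] → [2, 12, 10, 10] → [2, 12, 10, 10, 14] → [2, 12, 10, 10, 14, 16]
So `len(out)` = 6

Answer: 6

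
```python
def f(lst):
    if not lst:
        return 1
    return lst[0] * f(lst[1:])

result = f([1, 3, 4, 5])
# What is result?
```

Product over [1, 3, 4, 5] = 1 * 3 * 4 * 5 = 60

Answer: 60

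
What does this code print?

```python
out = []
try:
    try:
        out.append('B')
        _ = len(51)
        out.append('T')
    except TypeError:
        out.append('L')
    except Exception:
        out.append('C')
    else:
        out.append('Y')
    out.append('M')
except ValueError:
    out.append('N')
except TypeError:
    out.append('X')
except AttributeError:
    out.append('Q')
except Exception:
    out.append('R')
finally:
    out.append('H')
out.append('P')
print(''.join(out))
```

Execution trace: 'B' (inner try body) → 'L' (inner except TypeError) → 'M' (try body, no exception) → 'H' (finally) → 'P' (after the try/except). Output: BLMHP

Answer: BLMHP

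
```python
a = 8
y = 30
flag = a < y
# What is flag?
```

Trace:
`a = 8` → a = 8
`y = 30` → y = 30
`flag = a < y` → flag = True
So flag = True

Answer: True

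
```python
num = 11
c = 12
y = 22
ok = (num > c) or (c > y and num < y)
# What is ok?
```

Trace:
`num = 11` → num = 11
`c = 12` → c = 12
`y = 22` → y = 22
`ok = (num > c) or (c > y and num < y)` → ok = False
So ok = False

Answer: False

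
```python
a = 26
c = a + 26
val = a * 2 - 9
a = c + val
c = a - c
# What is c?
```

Trace:
`a = 26` → a = 26
`c = a + 26` → c = 52
`val = a * 2 - 9` → val = 43
`a = c + val` → a = 95
`c = a - c` → c = 43
So c = 43

Answer: 43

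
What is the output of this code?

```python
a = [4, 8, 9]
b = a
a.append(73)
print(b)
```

Key concept: basic list aliasing.
Step by step:
`a = [4, 8, 9]` → a = [4, 8, 9]
`b = a` → b = [4, 8, 9] (same object as a)
`a.append(73)` → a = [4, 8, 9, 73] (same object as b); b = [4, 8, 9, 73] (same object as a)
`print(b)` → prints [4, 8, 9, 73]

Answer: [4, 8, 9, 73]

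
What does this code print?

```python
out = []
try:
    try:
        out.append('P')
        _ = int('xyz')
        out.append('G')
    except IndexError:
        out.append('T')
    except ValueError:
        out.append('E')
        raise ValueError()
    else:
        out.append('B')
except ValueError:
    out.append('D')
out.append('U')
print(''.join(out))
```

Execution trace: 'P' (try body) → 'E' (except ValueError) → 'D' (outer except ValueError) → 'U' (after the try/except). Output: PEDU

Answer: PEDU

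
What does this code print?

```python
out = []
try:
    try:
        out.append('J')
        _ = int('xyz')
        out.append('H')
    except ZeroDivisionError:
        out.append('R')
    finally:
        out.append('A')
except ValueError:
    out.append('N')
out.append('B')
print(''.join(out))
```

Execution trace: 'J' (inner try body) → 'A' (inner finally) → 'N' (outer except ValueError) → 'B' (after the try/except). Output: JANB

Answer: JANB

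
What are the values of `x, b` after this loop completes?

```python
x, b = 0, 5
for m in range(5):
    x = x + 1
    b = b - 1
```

x goes 0→5, b goes 5→0
`x, b` takes the values: (0, 5) → (1, 5) → (1, 4) → (2, 4) → (2, 3) → (3, 3) → (3, 2) → (4, 2) → (4, 1) → (5, 1) → (5, 0)

Answer: 5, 0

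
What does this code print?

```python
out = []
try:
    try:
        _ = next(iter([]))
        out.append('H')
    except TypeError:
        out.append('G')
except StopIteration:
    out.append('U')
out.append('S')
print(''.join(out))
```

Execution trace: 'U' (outer except StopIteration) → 'S' (after the try/except). Output: US

Answer: US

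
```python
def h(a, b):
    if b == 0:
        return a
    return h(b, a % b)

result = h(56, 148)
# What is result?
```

h(56, 148) -> h(148, 56) -> h(56, 36) -> h(36, 20) -> h(20, 16) -> h(16, 4) -> h(4, 0) -> 4

Answer: 4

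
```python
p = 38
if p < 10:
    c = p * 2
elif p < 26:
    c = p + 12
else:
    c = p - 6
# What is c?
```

Trace:
`p = 38` → p = 38
`if p < 10: ...` → p < 10 is False, p < 26 is False, take else branch → c = 32
So c = 32

Answer: 32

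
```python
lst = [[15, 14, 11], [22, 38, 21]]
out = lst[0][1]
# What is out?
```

Trace:
`lst = [[15, 14, 11], [22, 38, 21]]` → lst = [[15, 14, 11], [22, 38, 21]]
`out = lst[0][1]` → out = 14
So out = 14

Answer: 14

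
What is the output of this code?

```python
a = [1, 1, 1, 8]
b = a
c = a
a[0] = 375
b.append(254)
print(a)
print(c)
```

Key concept: multiple aliases.
Step by step:
`a = [1, 1, 1, 8]` → a = [1, 1, 1, 8]
`b = a` → b = [1, 1, 1, 8] (same object as a)
`c = a` → c = [1, 1, 1, 8] (same object as a, b)
`a[0] = 375` → a = [375, 1, 1, 8] (same object as b, c); b = [375, 1, 1, 8] (same object as a, c); c = [375, 1, 1, 8] (same object as a, b)
`b.append(254)` → a = [375, 1, 1, 8, 254] (same object as b, c); b = [375, 1, 1, 8, 254] (same object as a, c); c = [375, 1, 1, 8, 254] (same object as a, b)
`print(a)` → prints [375, 1, 1, 8, 254]
`print(c)` → prints [375, 1, 1, 8, 254]

Answer:
[375, 1, 1, 8, 254]
[375, 1, 1, 8, 254]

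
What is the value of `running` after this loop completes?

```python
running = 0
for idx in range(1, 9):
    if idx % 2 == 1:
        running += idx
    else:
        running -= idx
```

Add odd, subtract even
`running` takes the values: 0 → 1 → -1 → 2 → -2 → 3 → -3 → 4 → -4

Answer: -4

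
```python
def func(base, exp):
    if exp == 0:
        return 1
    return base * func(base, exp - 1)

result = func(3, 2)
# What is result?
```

func(3, 2) = 3 * 3 = 9

Answer: 9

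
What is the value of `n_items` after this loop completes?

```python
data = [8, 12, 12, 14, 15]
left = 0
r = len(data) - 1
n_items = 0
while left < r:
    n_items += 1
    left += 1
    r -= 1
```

Iterations until pointers meet (list length 5)
`n_items` takes the values: 0 → 1 → 2

Answer: 2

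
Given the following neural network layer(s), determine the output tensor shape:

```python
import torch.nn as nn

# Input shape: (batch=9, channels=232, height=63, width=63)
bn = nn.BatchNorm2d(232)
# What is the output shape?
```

Input: (9, 232, 63, 63) -> Output: (9, 232, 63, 63)

Answer: (9, 232, 63, 63)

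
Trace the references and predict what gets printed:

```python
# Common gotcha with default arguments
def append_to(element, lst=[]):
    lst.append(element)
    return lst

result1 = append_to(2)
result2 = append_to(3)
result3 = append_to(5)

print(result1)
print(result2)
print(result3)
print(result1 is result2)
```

Key concept: mutable default argument gotcha.
Step by step:
`result1 = append_to(2)` → result1 = [2]
`result2 = append_to(3)` → result1 = [2, 3] (same object as result2); result2 = [2, 3] (same object as result1)
`result3 = append_to(5)` → result1 = [2, 3, 5] (same object as result2, result3); result2 = [2, 3, 5] (same object as result1, result3); result3 = [2, 3, 5] (same object as result1, result2)
`print(result1)` → prints [2, 3, 5]
`print(result2)` → prints [2, 3, 5]
`print(result3)` → prints [2, 3, 5]
`print(result1 is result2)` → prints True

Answer:
[2, 3, 5]
[2, 3, 5]
[2, 3, 5]
True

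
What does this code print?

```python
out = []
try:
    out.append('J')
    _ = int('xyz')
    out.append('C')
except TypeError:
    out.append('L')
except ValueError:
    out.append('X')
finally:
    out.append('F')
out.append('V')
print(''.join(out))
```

Execution trace: 'J' (try body) → 'X' (except ValueError) → 'F' (finally) → 'V' (after the try/except). Output: JXFV

Answer: JXFV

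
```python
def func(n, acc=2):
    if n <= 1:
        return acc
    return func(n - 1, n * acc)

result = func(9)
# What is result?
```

Accumulator trace (n, acc): (9, 2) -> (8, 18) -> (7, 144) -> (6, 1008) -> (5, 6048) -> (4, 30240) -> (3, 120960) -> (2, 362880) -> (1, 725760) -> return 725760

Answer: 725760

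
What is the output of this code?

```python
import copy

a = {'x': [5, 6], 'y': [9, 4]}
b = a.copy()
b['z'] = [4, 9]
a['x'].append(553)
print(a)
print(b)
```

Key concept: shallow copy of dict with mutable values.
Step by step:
`a = {'x': [5, 6], 'y': [9, 4]}` → a = {'x': [5, 6], 'y': [9, 4]}
`b = a.copy()` → b = {'x': [5, 6], 'y': [9, 4]}
`b['z'] = [4, 9]` → b = {'x': [5, 6], 'y': [9, 4], 'z': [4, 9]}
`a['x'].append(553)` → a = {'x': [5, 6, 553], 'y': [9, 4]}; b = {'x': [5, 6, 553], 'y': [9, 4], 'z': [4, 9]}
`print(a)` → prints {'x': [5, 6, 553], 'y': [9, 4]}
`print(b)` → prints {'x': [5, 6, 553], 'y': [9, 4], 'z': [4, 9]}

Answer:
{'x': [5, 6, 553], 'y': [9, 4]}
{'x': [5, 6, 553], 'y': [9, 4], 'z': [4, 9]}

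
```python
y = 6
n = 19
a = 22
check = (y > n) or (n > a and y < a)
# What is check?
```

Trace:
`y = 6` → y = 6
`n = 19` → n = 19
`a = 22` → a = 22
`check = (y > n) or (n > a and y < a)` → check = False
So check = False

Answer: False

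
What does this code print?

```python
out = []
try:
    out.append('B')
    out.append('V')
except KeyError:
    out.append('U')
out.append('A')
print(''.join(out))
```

Execution trace: 'B' (try body) → 'V' (try body, no exception) → 'A' (after the try/except). Output: BVA

Answer: BVA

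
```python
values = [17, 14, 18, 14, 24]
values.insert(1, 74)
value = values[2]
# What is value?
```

Trace:
`values = [17, 14, 18, 14, 24]` → values = [17, 14, 18, 14, 24]
`values.insert(1, 74)` → values = [17, 74, 14, 18, 14, 24]
`value = values[2]` → value = 14
So value = 14

Answer: 14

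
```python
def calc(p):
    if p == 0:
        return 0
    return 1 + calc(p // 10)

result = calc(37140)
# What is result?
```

Count of digits of 37140: 5

Answer: 5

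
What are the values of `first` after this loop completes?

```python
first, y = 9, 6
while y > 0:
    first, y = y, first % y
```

GCD of 9 and 6
`first` takes the values: 9 → 6 → 3

Answer: 3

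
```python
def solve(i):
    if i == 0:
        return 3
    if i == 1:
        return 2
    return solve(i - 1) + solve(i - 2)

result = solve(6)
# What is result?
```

Build up from base cases: solve(0)=3, solve(1)=2, solve(2)=5, solve(3)=7, solve(4)=12, solve(5)=19, solve(6)=31

Answer: 31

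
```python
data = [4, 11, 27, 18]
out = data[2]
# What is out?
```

Trace:
`data = [4, 11, 27, 18]` → data = [4, 11, 27, 18]
`out = data[2]` → out = 27
So out = 27

Answer: 27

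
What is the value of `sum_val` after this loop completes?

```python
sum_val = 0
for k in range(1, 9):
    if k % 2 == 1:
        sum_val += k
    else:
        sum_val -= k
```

Add odd, subtract even
`sum_val` takes the values: 0 → 1 → -1 → 2 → -2 → 3 → -3 → 4 → -4

Answer: -4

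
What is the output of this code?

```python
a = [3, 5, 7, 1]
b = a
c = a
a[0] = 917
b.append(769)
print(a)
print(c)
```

Key concept: multiple aliases.
Step by step:
`a = [3, 5, 7, 1]` → a = [3, 5, 7, 1]
`b = a` → b = [3, 5, 7, 1] (same object as a)
`c = a` → c = [3, 5, 7, 1] (same object as a, b)
`a[0] = 917` → a = [917, 5, 7, 1] (same object as b, c); b = [917, 5, 7, 1] (same object as a, c); c = [917, 5, 7, 1] (same object as a, b)
`b.append(769)` → a = [917, 5, 7, 1, 769] (same object as b, c); b = [917, 5, 7, 1, 769] (same object as a, c); c = [917, 5, 7, 1, 769] (same object as a, b)
`print(a)` → prints [917, 5, 7, 1, 769]
`print(c)` → prints [917, 5, 7, 1, 769]

Answer:
[917, 5, 7, 1, 769]
[917, 5, 7, 1, 769]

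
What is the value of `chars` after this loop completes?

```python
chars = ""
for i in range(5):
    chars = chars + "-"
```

Repeat '-' 5 times
`chars` takes the values: "" → "-" → "--" → "---" → "----" → "-----"

Answer: "-----"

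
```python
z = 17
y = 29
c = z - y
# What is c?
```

Trace:
`z = 17` → z = 17
`y = 29` → y = 29
`c = z - y` → c = -12
So c = -12

Answer: -12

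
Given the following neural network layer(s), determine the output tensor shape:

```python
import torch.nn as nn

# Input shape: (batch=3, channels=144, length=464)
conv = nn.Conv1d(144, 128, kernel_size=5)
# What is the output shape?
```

Input: (3, 144, 464) -> Output: (3, 128, 460)

Answer: (3, 128, 460)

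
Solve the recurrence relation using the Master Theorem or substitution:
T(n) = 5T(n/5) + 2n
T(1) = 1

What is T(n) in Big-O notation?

By Master Theorem: a=5, b=5, f(n)=2n. Since log_5(5) = 1 and f(n) = Θ(n^1), Case 2 applies. T(n) = O(n log n).

Answer: O(n log n)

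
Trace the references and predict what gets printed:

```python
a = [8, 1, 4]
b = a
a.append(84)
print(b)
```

Key concept: basic list aliasing.
Step by step:
`a = [8, 1, 4]` → a = [8, 1, 4]
`b = a` → b = [8, 1, 4] (same object as a)
`a.append(84)` → a = [8, 1, 4, 84] (same object as b); b = [8, 1, 4, 84] (same object as a)
`print(b)` → prints [8, 1, 4, 84]

Answer: [8, 1, 4, 84]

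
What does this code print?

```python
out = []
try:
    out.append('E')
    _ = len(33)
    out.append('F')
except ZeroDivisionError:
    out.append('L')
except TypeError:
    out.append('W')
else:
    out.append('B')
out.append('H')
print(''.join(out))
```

Execution trace: 'E' (try body) → 'W' (except TypeError) → 'H' (after the try/except). Output: EWH

Answer: EWH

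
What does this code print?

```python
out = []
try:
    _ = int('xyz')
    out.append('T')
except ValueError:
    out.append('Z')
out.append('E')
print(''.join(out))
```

Execution trace: 'Z' (except ValueError) → 'E' (after the try/except). Output: ZE

Answer: ZE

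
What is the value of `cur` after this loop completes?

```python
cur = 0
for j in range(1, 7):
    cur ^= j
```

XOR of 1 to 6
`cur` takes the values: 0 → 1 → 3 → 0 → 4 → 1 → 7

Answer: 7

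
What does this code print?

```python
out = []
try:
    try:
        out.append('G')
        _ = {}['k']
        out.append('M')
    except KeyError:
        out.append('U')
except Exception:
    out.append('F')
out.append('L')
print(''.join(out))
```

Execution trace: 'G' (inner try body) → 'U' (inner except KeyError) → 'L' (after the try/except). Output: GUL

Answer: GUL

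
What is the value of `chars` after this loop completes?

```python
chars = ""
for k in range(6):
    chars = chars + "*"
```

Repeat '*' 6 times
`chars` takes the values: "" → "*" → "**" → "***" → "****" → "*****" → "******"

Answer: "******"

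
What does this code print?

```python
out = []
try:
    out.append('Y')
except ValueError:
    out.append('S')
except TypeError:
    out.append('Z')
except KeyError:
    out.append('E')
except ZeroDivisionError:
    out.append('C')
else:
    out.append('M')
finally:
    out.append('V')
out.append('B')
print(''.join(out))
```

Execution trace: 'Y' (try body, no exception) → 'M' (else) → 'V' (finally) → 'B' (after the try/except). Output: YMVB

Answer: YMVB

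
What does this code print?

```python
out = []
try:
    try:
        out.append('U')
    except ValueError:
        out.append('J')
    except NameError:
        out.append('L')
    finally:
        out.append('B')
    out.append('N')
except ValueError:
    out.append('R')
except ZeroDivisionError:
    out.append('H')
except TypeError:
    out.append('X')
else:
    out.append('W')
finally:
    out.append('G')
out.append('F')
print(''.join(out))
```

Execution trace: 'U' (inner try body, no exception) → 'B' (inner finally) → 'N' (try body, no exception) → 'W' (else) → 'G' (finally) → 'F' (after the try/except). Output: UBNWGF

Answer: UBNWGF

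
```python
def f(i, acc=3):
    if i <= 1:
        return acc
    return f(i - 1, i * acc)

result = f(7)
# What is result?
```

Accumulator trace (n, acc): (7, 3) -> (6, 21) -> (5, 126) -> (4, 630) -> (3, 2520) -> (2, 7560) -> (1, 15120) -> return 15120

Answer: 15120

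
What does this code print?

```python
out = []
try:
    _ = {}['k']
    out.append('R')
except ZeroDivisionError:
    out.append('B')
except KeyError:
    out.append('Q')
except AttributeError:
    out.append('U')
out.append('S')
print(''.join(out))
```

Execution trace: 'Q' (except KeyError) → 'S' (after the try/except). Output: QS

Answer: QS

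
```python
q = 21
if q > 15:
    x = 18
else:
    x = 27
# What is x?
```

Trace:
`q = 21` → q = 21
`if q > 15: ...` → q > 15 is True → x = 18
So x = 18

Answer: 18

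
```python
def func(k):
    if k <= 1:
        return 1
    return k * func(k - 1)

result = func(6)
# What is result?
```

func(6) = 6 * 5 * 4 * 3 * 2 * 1 = 720

Answer: 720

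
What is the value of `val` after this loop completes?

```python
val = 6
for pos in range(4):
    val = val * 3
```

Multiply by 3, 4 times: 6 * 3^4 = 486
`val` takes the values: 6 → 18 → 54 → 162 → 486

Answer: 486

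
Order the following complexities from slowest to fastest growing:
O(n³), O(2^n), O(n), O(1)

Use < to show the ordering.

Ordered by growth rate: O(1) < O(n) < O(n³) < O(2^n)

Answer: O(1) < O(n) < O(n³) < O(2^n)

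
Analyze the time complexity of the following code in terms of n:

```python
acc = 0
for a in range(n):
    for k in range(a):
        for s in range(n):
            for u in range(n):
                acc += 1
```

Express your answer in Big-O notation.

Each loop level contributes: n × n × n × n. Multiplying the contributions gives O(n^4).

Answer: O(n^4)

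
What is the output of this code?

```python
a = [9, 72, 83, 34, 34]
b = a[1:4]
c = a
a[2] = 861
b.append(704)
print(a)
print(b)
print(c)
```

Key concept: slice vs alias.
Step by step:
`a = [9, 72, 83, 34, 34]` → a = [9, 72, 83, 34, 34]
`b = a[1:4]` → b = [72, 83, 34]
`c = a` → c = [9, 72, 83, 34, 34] (same object as a)
`a[2] = 861` → a = [9, 72, 861, 34, 34] (same object as c); c = [9, 72, 861, 34, 34] (same object as a)
`b.append(704)` → b = [72, 83, 34, 704]
`print(a)` → prints [9, 72, 861, 34, 34]
`print(b)` → prints [72, 83, 34, 704]
`print(c)` → prints [9, 72, 861, 34, 34]

Answer:
[9, 72, 861, 34, 34]
[72, 83, 34, 704]
[9, 72, 861, 34, 34]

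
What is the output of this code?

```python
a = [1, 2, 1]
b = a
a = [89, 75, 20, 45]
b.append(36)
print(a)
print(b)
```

Key concept: rebinding vs mutation: a is rebound to a new list, b still points at the original.
Step by step:
`a = [1, 2, 1]` → a = [1, 2, 1]
`b = a` → b = [1, 2, 1] (same object as a)
`a = [89, 75, 20, 45]` → a = [89, 75, 20, 45]
`b.append(36)` → b = [1, 2, 1, 36]
`print(a)` → prints [89, 75, 20, 45]
`print(b)` → prints [1, 2, 1, 36]

Answer:
[89, 75, 20, 45]
[1, 2, 1, 36]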